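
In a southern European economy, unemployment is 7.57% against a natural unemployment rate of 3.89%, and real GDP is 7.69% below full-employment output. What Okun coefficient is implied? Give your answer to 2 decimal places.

β ≈ 2.09

Okun's law: output gap = -β × (u - u*).
-7.69 = -β × (7.57 - 3.89) = -β × 3.68, so β = 7.69/3.68 = 2.09.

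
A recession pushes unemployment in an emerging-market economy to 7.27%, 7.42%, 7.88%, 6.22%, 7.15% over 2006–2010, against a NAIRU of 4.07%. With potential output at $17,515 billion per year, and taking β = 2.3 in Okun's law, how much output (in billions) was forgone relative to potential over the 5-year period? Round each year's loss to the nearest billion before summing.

$6,281 billion

Year 2006: gap = -2.3 × (7.27 - 4.07) = -7.36%, loss ≈ 17515 × 7.36/100 ≈ 1289.
Year 2007: gap = -2.3 × (7.42 - 4.07) = -7.705%, loss ≈ 17515 × 7.705/100 ≈ 1350.
Year 2008: gap = -2.3 × (7.88 - 4.07) = -8.763%, loss ≈ 17515 × 8.763/100 ≈ 1535.
Year 2009: gap = -2.3 × (6.22 - 4.07) = -4.945%, loss ≈ 17515 × 4.945/100 ≈ 866.
Year 2010: gap = -2.3 × (7.15 - 4.07) = -7.084%, loss ≈ 17515 × 7.084/100 ≈ 1241.
Total lost output = 1289 + 1350 + 1535 + 866 + 1241 = 6281 billion.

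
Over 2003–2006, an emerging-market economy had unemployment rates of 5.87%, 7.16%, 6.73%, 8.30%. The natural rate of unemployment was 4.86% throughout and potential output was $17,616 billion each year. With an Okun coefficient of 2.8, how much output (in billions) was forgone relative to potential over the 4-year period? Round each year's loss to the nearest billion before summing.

Year 2003: gap = -2.8 × (5.87 - 4.86) = -2.828%, loss ≈ 17616 × 2.828/100 ≈ 498.
Year 2004: gap = -2.8 × (7.16 - 4.86) = -6.44%, loss ≈ 17616 × 6.44/100 ≈ 1134.
Year 2005: gap = -2.8 × (6.73 - 4.86) = -5.236%, loss ≈ 17616 × 5.236/100 ≈ 922.
Year 2006: gap = -2.8 × (8.3 - 4.86) = -9.632%, loss ≈ 17616 × 9.632/100 ≈ 1697.
Total lost output = 498 + 1134 + 922 + 1697 = 4251 billion.

$4,251 billion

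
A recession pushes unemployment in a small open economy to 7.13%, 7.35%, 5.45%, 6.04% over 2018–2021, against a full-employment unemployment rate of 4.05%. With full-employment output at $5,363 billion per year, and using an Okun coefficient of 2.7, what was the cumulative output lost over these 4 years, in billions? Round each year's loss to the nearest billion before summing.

$1,415 billion

Year 2018: gap = -2.7 × (7.13 - 4.05) = -8.316%, loss ≈ 5363 × 8.316/100 ≈ 446.
Year 2019: gap = -2.7 × (7.35 - 4.05) = -8.91%, loss ≈ 5363 × 8.91/100 ≈ 478.
Year 2020: gap = -2.7 × (5.45 - 4.05) = -3.78%, loss ≈ 5363 × 3.78/100 ≈ 203.
Year 2021: gap = -2.7 × (6.04 - 4.05) = -5.373%, loss ≈ 5363 × 5.373/100 ≈ 288.
Total lost output = 446 + 478 + 203 + 288 = 1415 billion.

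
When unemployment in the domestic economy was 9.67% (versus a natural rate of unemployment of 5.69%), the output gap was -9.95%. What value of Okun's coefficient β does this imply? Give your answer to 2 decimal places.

β ≈ 2.50

Okun's law: output gap = -β × (u - u*).
-9.95 = -β × (9.67 - 5.69) = -β × 3.98, so β = 9.95/3.98 = 2.50.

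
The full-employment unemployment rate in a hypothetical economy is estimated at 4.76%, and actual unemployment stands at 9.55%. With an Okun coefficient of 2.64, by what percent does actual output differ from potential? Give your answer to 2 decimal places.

The unemployment gap is 9.55 - 4.76 = 4.79 percentage points.
Okun's law gives an output gap of -2.64 × 4.79 = -12.6456%, i.e. 12.65% below potential.

-12.65%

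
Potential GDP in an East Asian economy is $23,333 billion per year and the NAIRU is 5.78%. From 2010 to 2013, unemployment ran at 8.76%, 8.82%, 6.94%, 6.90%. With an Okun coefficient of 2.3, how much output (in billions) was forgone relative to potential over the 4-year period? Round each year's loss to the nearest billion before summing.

$4,454 billion

Year 2010: gap = -2.3 × (8.76 - 5.78) = -6.854%, loss ≈ 23333 × 6.854/100 ≈ 1599.
Year 2011: gap = -2.3 × (8.82 - 5.78) = -6.992%, loss ≈ 23333 × 6.992/100 ≈ 1631.
Year 2012: gap = -2.3 × (6.94 - 5.78) = -2.668%, loss ≈ 23333 × 2.668/100 ≈ 623.
Year 2013: gap = -2.3 × (6.9 - 5.78) = -2.576%, loss ≈ 23333 × 2.576/100 ≈ 601.
Total lost output = 1599 + 1631 + 623 + 601 = 4454 billion.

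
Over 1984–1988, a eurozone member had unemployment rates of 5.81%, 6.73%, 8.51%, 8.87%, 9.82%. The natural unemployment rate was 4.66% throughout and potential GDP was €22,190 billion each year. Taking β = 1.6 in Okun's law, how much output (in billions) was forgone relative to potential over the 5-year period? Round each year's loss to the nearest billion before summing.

€5,837 billion

Year 1984: gap = -1.6 × (5.81 - 4.66) = -1.84%, loss ≈ 22190 × 1.84/100 ≈ 408.
Year 1985: gap = -1.6 × (6.73 - 4.66) = -3.312%, loss ≈ 22190 × 3.312/100 ≈ 735.
Year 1986: gap = -1.6 × (8.51 - 4.66) = -6.16%, loss ≈ 22190 × 6.16/100 ≈ 1367.
Year 1987: gap = -1.6 × (8.87 - 4.66) = -6.736%, loss ≈ 22190 × 6.736/100 ≈ 1495.
Year 1988: gap = -1.6 × (9.82 - 4.66) = -8.256%, loss ≈ 22190 × 8.256/100 ≈ 1832.
Total lost output = 408 + 735 + 1367 + 1495 + 1832 = 5837 billion.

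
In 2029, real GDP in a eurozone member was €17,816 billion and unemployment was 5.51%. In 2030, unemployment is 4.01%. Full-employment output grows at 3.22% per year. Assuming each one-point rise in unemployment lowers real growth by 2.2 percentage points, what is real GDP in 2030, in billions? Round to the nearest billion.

Δu = 4.01 - 5.51 = -1.5 points.
Okun's law (growth form): g_Y = g_Y* - β × Δu = 3.22 - 2.2 × (-1.50) = 3.22 + 3.3 = 6.52%.
Real GDP in the next year = 17816 × (1 + 6.52/100) = 17816 × 1.0652 ≈ 18978 billion.

€18,978 billion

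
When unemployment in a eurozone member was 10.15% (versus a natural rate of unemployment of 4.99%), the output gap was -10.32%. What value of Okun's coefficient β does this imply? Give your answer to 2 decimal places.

Okun's law: output gap = -β × (u - u*).
-10.32 = -β × (10.15 - 4.99) = -β × 5.16, so β = 10.32/5.16 = 2.00.

β ≈ 2.00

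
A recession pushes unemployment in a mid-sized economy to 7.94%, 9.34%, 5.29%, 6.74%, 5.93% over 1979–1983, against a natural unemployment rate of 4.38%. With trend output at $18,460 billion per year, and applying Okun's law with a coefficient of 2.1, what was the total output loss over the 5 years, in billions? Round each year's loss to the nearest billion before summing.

$5,172 billion

Year 1979: gap = -2.1 × (7.94 - 4.38) = -7.476%, loss ≈ 18460 × 7.476/100 ≈ 1380.
Year 1980: gap = -2.1 × (9.34 - 4.38) = -10.416%, loss ≈ 18460 × 10.416/100 ≈ 1923.
Year 1981: gap = -2.1 × (5.29 - 4.38) = -1.911%, loss ≈ 18460 × 1.911/100 ≈ 353.
Year 1982: gap = -2.1 × (6.74 - 4.38) = -4.956%, loss ≈ 18460 × 4.956/100 ≈ 915.
Year 1983: gap = -2.1 × (5.93 - 4.38) = -3.255%, loss ≈ 18460 × 3.255/100 ≈ 601.
Total lost output = 1380 + 1923 + 353 + 915 + 601 = 5172 billion.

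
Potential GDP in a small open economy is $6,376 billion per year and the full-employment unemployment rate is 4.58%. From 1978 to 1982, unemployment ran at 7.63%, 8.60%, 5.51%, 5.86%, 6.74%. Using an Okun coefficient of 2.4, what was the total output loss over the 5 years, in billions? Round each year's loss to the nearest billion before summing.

Year 1978: gap = -2.4 × (7.63 - 4.58) = -7.32%, loss ≈ 6376 × 7.32/100 ≈ 467.
Year 1979: gap = -2.4 × (8.6 - 4.58) = -9.648%, loss ≈ 6376 × 9.648/100 ≈ 615.
Year 1980: gap = -2.4 × (5.51 - 4.58) = -2.232%, loss ≈ 6376 × 2.232/100 ≈ 142.
Year 1981: gap = -2.4 × (5.86 - 4.58) = -3.072%, loss ≈ 6376 × 3.072/100 ≈ 196.
Year 1982: gap = -2.4 × (6.74 - 4.58) = -5.184%, loss ≈ 6376 × 5.184/100 ≈ 331.
Total lost output = 467 + 615 + 142 + 196 + 331 = 1751 billion.

$1,751 billion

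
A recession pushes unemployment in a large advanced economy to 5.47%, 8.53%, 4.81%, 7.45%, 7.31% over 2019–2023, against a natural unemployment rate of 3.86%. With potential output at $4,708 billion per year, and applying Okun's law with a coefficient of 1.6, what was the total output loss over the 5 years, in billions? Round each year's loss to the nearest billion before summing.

Year 2019: gap = -1.6 × (5.47 - 3.86) = -2.576%, loss ≈ 4708 × 2.576/100 ≈ 121.
Year 2020: gap = -1.6 × (8.53 - 3.86) = -7.472%, loss ≈ 4708 × 7.472/100 ≈ 352.
Year 2021: gap = -1.6 × (4.81 - 3.86) = -1.52%, loss ≈ 4708 × 1.52/100 ≈ 72.
Year 2022: gap = -1.6 × (7.45 - 3.86) = -5.744%, loss ≈ 4708 × 5.744/100 ≈ 270.
Year 2023: gap = -1.6 × (7.31 - 3.86) = -5.52%, loss ≈ 4708 × 5.52/100 ≈ 260.
Total lost output = 121 + 352 + 72 + 270 + 260 = 1075 billion.

$1,075 billion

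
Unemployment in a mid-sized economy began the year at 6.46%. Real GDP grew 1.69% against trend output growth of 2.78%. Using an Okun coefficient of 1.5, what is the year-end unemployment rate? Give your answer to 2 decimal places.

Growth-rate Okun's law: g_Y = g_Y* - β × Δu, so Δu = (g_Y* - g_Y)/β.
Δu = (2.78 - 1.69)/1.5 = 1.09/1.5 = 0.73 percentage points.
Year-end unemployment = 6.46 + 0.73 = 7.19%.

7.19%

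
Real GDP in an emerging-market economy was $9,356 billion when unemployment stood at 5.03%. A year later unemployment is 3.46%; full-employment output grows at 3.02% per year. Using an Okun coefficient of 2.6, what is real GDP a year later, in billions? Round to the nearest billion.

Δu = 3.46 - 5.03 = -1.57 points.
Okun's law (growth form): g_Y = g_Y* - β × Δu = 3.02 - 2.6 × (-1.57) = 3.02 + 4.082 = 7.102%.
Real GDP in the next year = 9356 × (1 + 7.102/100) = 9356 × 1.07102 ≈ 10020 billion.

$10,020 billion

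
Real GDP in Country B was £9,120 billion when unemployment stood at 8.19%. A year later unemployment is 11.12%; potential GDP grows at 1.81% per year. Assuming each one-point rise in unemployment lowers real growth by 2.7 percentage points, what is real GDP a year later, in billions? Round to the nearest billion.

Δu = 11.12 - 8.19 = 2.93 points.
Okun's law (growth form): g_Y = g_Y* - β × Δu = 1.81 - 2.7 × (2.93) = 1.81 - 7.911 = -6.101%.
Real GDP in the next year = 9120 × (1 - 6.101/100) = 9120 × 0.93899 ≈ 8564 billion.

£8,564 billion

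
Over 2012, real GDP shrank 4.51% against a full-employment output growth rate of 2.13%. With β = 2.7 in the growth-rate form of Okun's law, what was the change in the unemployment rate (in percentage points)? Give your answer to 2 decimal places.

2.46 percentage points

Growth-rate Okun's law: g_Y = g_Y* - β × Δu, so Δu = (g_Y* - g_Y)/β.
Δu = (2.13 + 4.51)/2.7 = 6.64/2.7 = 2.46 percentage points.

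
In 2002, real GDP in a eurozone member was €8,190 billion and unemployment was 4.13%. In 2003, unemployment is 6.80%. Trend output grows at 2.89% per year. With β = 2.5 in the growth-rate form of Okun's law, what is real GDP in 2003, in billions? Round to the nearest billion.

€7,880 billion

Δu = 6.8 - 4.13 = 2.67 points.
Okun's law (growth form): g_Y = g_Y* - β × Δu = 2.89 - 2.5 × (2.67) = 2.89 - 6.675 = -3.785%.
Real GDP in the next year = 8190 × (1 - 3.785/100) = 8190 × 0.96215 ≈ 7880 billion.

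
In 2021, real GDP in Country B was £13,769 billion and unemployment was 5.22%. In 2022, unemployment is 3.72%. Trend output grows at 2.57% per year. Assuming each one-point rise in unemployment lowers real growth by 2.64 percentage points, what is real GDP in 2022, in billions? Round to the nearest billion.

Δu = 3.72 - 5.22 = -1.5 points.
Okun's law (growth form): g_Y = g_Y* - β × Δu = 2.57 - 2.64 × (-1.50) = 2.57 + 3.96 = 6.53%.
Real GDP in the next year = 13769 × (1 + 6.53/100) = 13769 × 1.0653 ≈ 14668 billion.

£14,668 billion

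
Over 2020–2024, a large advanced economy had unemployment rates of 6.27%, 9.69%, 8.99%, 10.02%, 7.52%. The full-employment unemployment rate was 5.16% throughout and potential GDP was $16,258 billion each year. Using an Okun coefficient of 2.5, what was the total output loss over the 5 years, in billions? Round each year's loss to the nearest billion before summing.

$6,783 billion

Year 2020: gap = -2.5 × (6.27 - 5.16) = -2.775%, loss ≈ 16258 × 2.775/100 ≈ 451.
Year 2021: gap = -2.5 × (9.69 - 5.16) = -11.325%, loss ≈ 16258 × 11.325/100 ≈ 1841.
Year 2022: gap = -2.5 × (8.99 - 5.16) = -9.575%, loss ≈ 16258 × 9.575/100 ≈ 1557.
Year 2023: gap = -2.5 × (10.02 - 5.16) = -12.15%, loss ≈ 16258 × 12.15/100 ≈ 1975.
Year 2024: gap = -2.5 × (7.52 - 5.16) = -5.9%, loss ≈ 16258 × 5.9/100 ≈ 959.
Total lost output = 451 + 1841 + 1557 + 1975 + 959 = 6783 billion.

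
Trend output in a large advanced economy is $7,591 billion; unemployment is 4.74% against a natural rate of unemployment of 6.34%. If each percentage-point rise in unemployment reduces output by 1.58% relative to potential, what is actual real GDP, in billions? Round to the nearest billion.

$7,783 billion

Unemployment gap = 4.74 - 6.34 = -1.6 points, so the output gap is -1.58 × (-1.6) = 2.528%.
Actual GDP = 7591 × (1 + 2.528/100) = 7591 × 1.02528 ≈ 7783 billion.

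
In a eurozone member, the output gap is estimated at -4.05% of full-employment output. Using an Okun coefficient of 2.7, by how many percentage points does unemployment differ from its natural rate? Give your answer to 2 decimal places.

1.50 percentage points

Okun's law: output gap = -β × (u - u*), so u - u* = -(output gap)/β.
u - u* = -(-4.05)/2.7 = 1.5 percentage points.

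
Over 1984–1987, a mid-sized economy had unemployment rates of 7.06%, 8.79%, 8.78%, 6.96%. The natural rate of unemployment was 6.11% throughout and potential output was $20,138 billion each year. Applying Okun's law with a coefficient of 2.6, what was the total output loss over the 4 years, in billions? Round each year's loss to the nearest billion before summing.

$3,743 billion

Year 1984: gap = -2.6 × (7.06 - 6.11) = -2.47%, loss ≈ 20138 × 2.47/100 ≈ 497.
Year 1985: gap = -2.6 × (8.79 - 6.11) = -6.968%, loss ≈ 20138 × 6.968/100 ≈ 1403.
Year 1986: gap = -2.6 × (8.78 - 6.11) = -6.942%, loss ≈ 20138 × 6.942/100 ≈ 1398.
Year 1987: gap = -2.6 × (6.96 - 6.11) = -2.21%, loss ≈ 20138 × 2.21/100 ≈ 445.
Total lost output = 497 + 1403 + 1398 + 445 = 3743 billion.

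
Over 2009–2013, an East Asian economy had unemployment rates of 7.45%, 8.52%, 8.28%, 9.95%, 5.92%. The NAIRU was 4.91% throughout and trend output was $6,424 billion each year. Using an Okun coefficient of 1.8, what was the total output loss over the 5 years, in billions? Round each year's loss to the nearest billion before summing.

Year 2009: gap = -1.8 × (7.45 - 4.91) = -4.572%, loss ≈ 6424 × 4.572/100 ≈ 294.
Year 2010: gap = -1.8 × (8.52 - 4.91) = -6.498%, loss ≈ 6424 × 6.498/100 ≈ 417.
Year 2011: gap = -1.8 × (8.28 - 4.91) = -6.066%, loss ≈ 6424 × 6.066/100 ≈ 390.
Year 2012: gap = -1.8 × (9.95 - 4.91) = -9.072%, loss ≈ 6424 × 9.072/100 ≈ 583.
Year 2013: gap = -1.8 × (5.92 - 4.91) = -1.818%, loss ≈ 6424 × 1.818/100 ≈ 117.
Total lost output = 294 + 417 + 390 + 583 + 117 = 1801 billion.

$1,801 billion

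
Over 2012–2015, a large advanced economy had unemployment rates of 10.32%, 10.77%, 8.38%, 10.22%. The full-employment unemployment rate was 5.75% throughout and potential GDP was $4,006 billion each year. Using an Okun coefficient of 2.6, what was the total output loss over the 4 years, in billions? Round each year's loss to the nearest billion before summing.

$1,739 billion

Year 2012: gap = -2.6 × (10.32 - 5.75) = -11.882%, loss ≈ 4006 × 11.882/100 ≈ 476.
Year 2013: gap = -2.6 × (10.77 - 5.75) = -13.052%, loss ≈ 4006 × 13.052/100 ≈ 523.
Year 2014: gap = -2.6 × (8.38 - 5.75) = -6.838%, loss ≈ 4006 × 6.838/100 ≈ 274.
Year 2015: gap = -2.6 × (10.22 - 5.75) = -11.622%, loss ≈ 4006 × 11.622/100 ≈ 466.
Total lost output = 476 + 523 + 274 + 466 = 1739 billion.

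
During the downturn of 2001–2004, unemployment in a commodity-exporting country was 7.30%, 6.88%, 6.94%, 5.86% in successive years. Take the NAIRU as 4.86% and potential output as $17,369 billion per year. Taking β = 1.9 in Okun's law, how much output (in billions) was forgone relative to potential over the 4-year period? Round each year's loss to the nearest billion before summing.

Year 2001: gap = -1.9 × (7.3 - 4.86) = -4.636%, loss ≈ 17369 × 4.636/100 ≈ 805.
Year 2002: gap = -1.9 × (6.88 - 4.86) = -3.838%, loss ≈ 17369 × 3.838/100 ≈ 667.
Year 2003: gap = -1.9 × (6.94 - 4.86) = -3.952%, loss ≈ 17369 × 3.952/100 ≈ 686.
Year 2004: gap = -1.9 × (5.86 - 4.86) = -1.9%, loss ≈ 17369 × 1.9/100 ≈ 330.
Total lost output = 805 + 667 + 686 + 330 = 2488 billion.

$2,488 billion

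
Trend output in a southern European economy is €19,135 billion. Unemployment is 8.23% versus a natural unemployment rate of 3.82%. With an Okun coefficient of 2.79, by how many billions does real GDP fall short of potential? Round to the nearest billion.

€2,354 billion

Output gap = -2.79 × (8.23 - 3.82) = -2.79 × 4.41 = -12.3039%.
Actual GDP ≈ 19135 × 0.876961 ≈ 16781 billion, so the shortfall is 19135 - 16781 = 2354 billion.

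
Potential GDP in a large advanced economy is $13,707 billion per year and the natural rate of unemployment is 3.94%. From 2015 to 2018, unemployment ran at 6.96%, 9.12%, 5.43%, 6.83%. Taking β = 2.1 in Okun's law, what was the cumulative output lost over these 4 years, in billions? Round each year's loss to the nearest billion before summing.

$3,621 billion

Year 2015: gap = -2.1 × (6.96 - 3.94) = -6.342%, loss ≈ 13707 × 6.342/100 ≈ 869.
Year 2016: gap = -2.1 × (9.12 - 3.94) = -10.878%, loss ≈ 13707 × 10.878/100 ≈ 1491.
Year 2017: gap = -2.1 × (5.43 - 3.94) = -3.129%, loss ≈ 13707 × 3.129/100 ≈ 429.
Year 2018: gap = -2.1 × (6.83 - 3.94) = -6.069%, loss ≈ 13707 × 6.069/100 ≈ 832.
Total lost output = 869 + 1491 + 429 + 832 = 3621 billion.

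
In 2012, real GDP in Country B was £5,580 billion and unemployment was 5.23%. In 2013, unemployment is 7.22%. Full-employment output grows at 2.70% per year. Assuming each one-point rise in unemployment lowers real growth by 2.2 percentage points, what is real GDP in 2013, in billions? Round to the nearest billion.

£5,486 billion

Δu = 7.22 - 5.23 = 1.99 points.
Okun's law (growth form): g_Y = g_Y* - β × Δu = 2.70 - 2.2 × (1.99) = 2.7 - 4.378 = -1.678%.
Real GDP in the next year = 5580 × (1 - 1.678/100) = 5580 × 0.98322 ≈ 5486 billion.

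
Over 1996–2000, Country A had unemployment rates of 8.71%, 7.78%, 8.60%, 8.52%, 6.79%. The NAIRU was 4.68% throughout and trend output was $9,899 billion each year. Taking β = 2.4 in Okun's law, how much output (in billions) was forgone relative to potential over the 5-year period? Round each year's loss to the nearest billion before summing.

$4,037 billion

Year 1996: gap = -2.4 × (8.71 - 4.68) = -9.672%, loss ≈ 9899 × 9.672/100 ≈ 957.
Year 1997: gap = -2.4 × (7.78 - 4.68) = -7.44%, loss ≈ 9899 × 7.44/100 ≈ 736.
Year 1998: gap = -2.4 × (8.6 - 4.68) = -9.408%, loss ≈ 9899 × 9.408/100 ≈ 931.
Year 1999: gap = -2.4 × (8.52 - 4.68) = -9.216%, loss ≈ 9899 × 9.216/100 ≈ 912.
Year 2000: gap = -2.4 × (6.79 - 4.68) = -5.064%, loss ≈ 9899 × 5.064/100 ≈ 501.
Total lost output = 957 + 736 + 931 + 912 + 501 = 4037 billion.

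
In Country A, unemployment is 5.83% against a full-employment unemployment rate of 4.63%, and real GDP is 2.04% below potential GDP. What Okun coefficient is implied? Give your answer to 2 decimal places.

Okun's law: output gap = -β × (u - u*).
-2.04 = -β × (5.83 - 4.63) = -β × 1.2, so β = 2.04/1.2 = 1.70.

β ≈ 1.70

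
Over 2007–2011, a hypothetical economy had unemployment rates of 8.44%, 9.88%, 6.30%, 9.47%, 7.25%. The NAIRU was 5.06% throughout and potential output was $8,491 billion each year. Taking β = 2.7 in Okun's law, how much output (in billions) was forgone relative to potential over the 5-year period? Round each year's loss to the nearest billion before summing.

$3,677 billion

Year 2007: gap = -2.7 × (8.44 - 5.06) = -9.126%, loss ≈ 8491 × 9.126/100 ≈ 775.
Year 2008: gap = -2.7 × (9.88 - 5.06) = -13.014%, loss ≈ 8491 × 13.014/100 ≈ 1105.
Year 2009: gap = -2.7 × (6.3 - 5.06) = -3.348%, loss ≈ 8491 × 3.348/100 ≈ 284.
Year 2010: gap = -2.7 × (9.47 - 5.06) = -11.907%, loss ≈ 8491 × 11.907/100 ≈ 1011.
Year 2011: gap = -2.7 × (7.25 - 5.06) = -5.913%, loss ≈ 8491 × 5.913/100 ≈ 502.
Total lost output = 775 + 1105 + 284 + 1011 + 502 = 3677 billion.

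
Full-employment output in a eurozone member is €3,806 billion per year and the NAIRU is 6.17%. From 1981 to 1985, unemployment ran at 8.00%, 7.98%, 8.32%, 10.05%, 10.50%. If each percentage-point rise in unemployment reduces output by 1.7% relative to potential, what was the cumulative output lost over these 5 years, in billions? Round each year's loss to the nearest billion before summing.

€905 billion

Year 1981: gap = -1.7 × (8 - 6.17) = -3.111%, loss ≈ 3806 × 3.111/100 ≈ 118.
Year 1982: gap = -1.7 × (7.98 - 6.17) = -3.077%, loss ≈ 3806 × 3.077/100 ≈ 117.
Year 1983: gap = -1.7 × (8.32 - 6.17) = -3.655%, loss ≈ 3806 × 3.655/100 ≈ 139.
Year 1984: gap = -1.7 × (10.05 - 6.17) = -6.596%, loss ≈ 3806 × 6.596/100 ≈ 251.
Year 1985: gap = -1.7 × (10.5 - 6.17) = -7.361%, loss ≈ 3806 × 7.361/100 ≈ 280.
Total lost output = 118 + 117 + 139 + 251 + 280 = 905 billion.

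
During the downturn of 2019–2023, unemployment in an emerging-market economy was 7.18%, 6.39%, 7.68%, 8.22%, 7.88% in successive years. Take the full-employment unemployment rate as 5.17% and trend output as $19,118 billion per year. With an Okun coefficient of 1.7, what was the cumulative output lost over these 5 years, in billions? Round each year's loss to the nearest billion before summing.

Year 2019: gap = -1.7 × (7.18 - 5.17) = -3.417%, loss ≈ 19118 × 3.417/100 ≈ 653.
Year 2020: gap = -1.7 × (6.39 - 5.17) = -2.074%, loss ≈ 19118 × 2.074/100 ≈ 397.
Year 2021: gap = -1.7 × (7.68 - 5.17) = -4.267%, loss ≈ 19118 × 4.267/100 ≈ 816.
Year 2022: gap = -1.7 × (8.22 - 5.17) = -5.185%, loss ≈ 19118 × 5.185/100 ≈ 991.
Year 2023: gap = -1.7 × (7.88 - 5.17) = -4.607%, loss ≈ 19118 × 4.607/100 ≈ 881.
Total lost output = 653 + 397 + 816 + 991 + 881 = 3738 billion.

$3,738 billion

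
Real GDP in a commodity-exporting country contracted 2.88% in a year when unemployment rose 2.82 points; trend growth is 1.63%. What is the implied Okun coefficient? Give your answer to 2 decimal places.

Growth form: g_Y = g_Y* - β × Δu, so β = (g_Y* - g_Y)/Δu.
β = (1.63 + 2.88)/2.82 = 4.51/2.82 = 1.60.

β ≈ 1.60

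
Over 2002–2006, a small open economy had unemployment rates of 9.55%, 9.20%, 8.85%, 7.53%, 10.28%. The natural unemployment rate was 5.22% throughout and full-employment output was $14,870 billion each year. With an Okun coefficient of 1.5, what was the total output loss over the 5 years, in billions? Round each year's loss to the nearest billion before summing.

Year 2002: gap = -1.5 × (9.55 - 5.22) = -6.495%, loss ≈ 14870 × 6.495/100 ≈ 966.
Year 2003: gap = -1.5 × (9.2 - 5.22) = -5.97%, loss ≈ 14870 × 5.97/100 ≈ 888.
Year 2004: gap = -1.5 × (8.85 - 5.22) = -5.445%, loss ≈ 14870 × 5.445/100 ≈ 810.
Year 2005: gap = -1.5 × (7.53 - 5.22) = -3.465%, loss ≈ 14870 × 3.465/100 ≈ 515.
Year 2006: gap = -1.5 × (10.28 - 5.22) = -7.59%, loss ≈ 14870 × 7.59/100 ≈ 1129.
Total lost output = 966 + 888 + 810 + 515 + 1129 = 4308 billion.

$4,308 billion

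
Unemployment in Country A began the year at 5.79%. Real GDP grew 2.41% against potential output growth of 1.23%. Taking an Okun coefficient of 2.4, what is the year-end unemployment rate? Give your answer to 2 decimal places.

5.30%

Growth-rate Okun's law: g_Y = g_Y* - β × Δu, so Δu = (g_Y* - g_Y)/β.
Δu = (1.23 - 2.41)/2.4 = -1.18/2.4 = -0.49 percentage points.
Year-end unemployment = 5.79 - 0.49 = 5.30%.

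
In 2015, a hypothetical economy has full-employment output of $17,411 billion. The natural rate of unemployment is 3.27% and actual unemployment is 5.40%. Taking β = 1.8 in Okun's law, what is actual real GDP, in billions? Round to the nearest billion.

$16,743 billion

Unemployment gap = 5.4 - 3.27 = 2.13 points, so the output gap is -1.8 × 2.13 = -3.834%.
Actual GDP = 17411 × (1 - 3.834/100) = 17411 × 0.96166 ≈ 16743 billion.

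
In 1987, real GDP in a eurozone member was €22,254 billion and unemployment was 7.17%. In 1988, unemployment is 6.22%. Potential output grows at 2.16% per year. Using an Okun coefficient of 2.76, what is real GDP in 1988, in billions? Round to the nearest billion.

Δu = 6.22 - 7.17 = -0.95 points.
Okun's law (growth form): g_Y = g_Y* - β × Δu = 2.16 - 2.76 × (-0.95) = 2.16 + 2.622 = 4.782%.
Real GDP in the next year = 22254 × (1 + 4.782/100) = 22254 × 1.04782 ≈ 23318 billion.

€23,318 billion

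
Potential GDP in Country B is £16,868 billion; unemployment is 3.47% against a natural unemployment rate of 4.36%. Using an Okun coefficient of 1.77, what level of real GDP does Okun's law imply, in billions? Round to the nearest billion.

Unemployment gap = 3.47 - 4.36 = -0.89 points, so the output gap is -1.77 × (-0.89) = 1.5753%.
Actual GDP = 16868 × (1 + 1.5753/100) = 16868 × 1.015753 ≈ 17134 billion.

£17,134 billion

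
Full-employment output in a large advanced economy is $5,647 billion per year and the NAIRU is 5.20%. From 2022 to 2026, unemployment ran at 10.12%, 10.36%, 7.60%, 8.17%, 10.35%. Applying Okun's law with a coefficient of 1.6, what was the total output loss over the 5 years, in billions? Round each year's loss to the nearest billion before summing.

Year 2022: gap = -1.6 × (10.12 - 5.2) = -7.872%, loss ≈ 5647 × 7.872/100 ≈ 445.
Year 2023: gap = -1.6 × (10.36 - 5.2) = -8.256%, loss ≈ 5647 × 8.256/100 ≈ 466.
Year 2024: gap = -1.6 × (7.6 - 5.2) = -3.84%, loss ≈ 5647 × 3.84/100 ≈ 217.
Year 2025: gap = -1.6 × (8.17 - 5.2) = -4.752%, loss ≈ 5647 × 4.752/100 ≈ 268.
Year 2026: gap = -1.6 × (10.35 - 5.2) = -8.24%, loss ≈ 5647 × 8.24/100 ≈ 465.
Total lost output = 445 + 466 + 217 + 268 + 465 = 1861 billion.

$1,861 billion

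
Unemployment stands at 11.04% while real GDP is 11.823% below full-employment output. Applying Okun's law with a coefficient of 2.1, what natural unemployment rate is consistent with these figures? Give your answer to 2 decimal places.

From Okun's law, u - u* = -(output gap)/β = -(-11.823)/2.1 = 5.63 points.
So u* = 11.04 - 5.63 = 5.41%.

5.41%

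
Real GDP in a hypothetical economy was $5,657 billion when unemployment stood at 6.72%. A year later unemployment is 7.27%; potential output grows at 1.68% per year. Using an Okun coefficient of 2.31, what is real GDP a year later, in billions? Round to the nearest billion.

$5,680 billion

Δu = 7.27 - 6.72 = 0.55 points.
Okun's law (growth form): g_Y = g_Y* - β × Δu = 1.68 - 2.31 × (0.55) = 1.68 - 1.2705 = 0.4095%.
Real GDP in the next year = 5657 × (1 + 0.4095/100) = 5657 × 1.004095 ≈ 5680 billion.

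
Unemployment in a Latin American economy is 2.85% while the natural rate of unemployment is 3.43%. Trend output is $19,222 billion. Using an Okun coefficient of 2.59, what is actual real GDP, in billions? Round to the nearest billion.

$19,511 billion

Unemployment gap = 2.85 - 3.43 = -0.58 points, so the output gap is -2.59 × (-0.58) = 1.5022%.
Actual GDP = 19222 × (1 + 1.5022/100) = 19222 × 1.015022 ≈ 19511 billion.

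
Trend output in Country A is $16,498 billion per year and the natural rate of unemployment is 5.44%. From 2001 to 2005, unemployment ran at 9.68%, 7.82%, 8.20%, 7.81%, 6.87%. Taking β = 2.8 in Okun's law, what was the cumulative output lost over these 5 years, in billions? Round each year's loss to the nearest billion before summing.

Year 2001: gap = -2.8 × (9.68 - 5.44) = -11.872%, loss ≈ 16498 × 11.872/100 ≈ 1959.
Year 2002: gap = -2.8 × (7.82 - 5.44) = -6.664%, loss ≈ 16498 × 6.664/100 ≈ 1099.
Year 2003: gap = -2.8 × (8.2 - 5.44) = -7.728%, loss ≈ 16498 × 7.728/100 ≈ 1275.
Year 2004: gap = -2.8 × (7.81 - 5.44) = -6.636%, loss ≈ 16498 × 6.636/100 ≈ 1095.
Year 2005: gap = -2.8 × (6.87 - 5.44) = -4.004%, loss ≈ 16498 × 4.004/100 ≈ 661.
Total lost output = 1959 + 1099 + 1275 + 1095 + 661 = 6089 billion.

$6,089 billion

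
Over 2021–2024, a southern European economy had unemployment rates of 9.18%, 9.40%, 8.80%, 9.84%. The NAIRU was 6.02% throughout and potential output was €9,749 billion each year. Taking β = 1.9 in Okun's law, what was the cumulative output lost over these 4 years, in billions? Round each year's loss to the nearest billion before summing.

€2,434 billion

Year 2021: gap = -1.9 × (9.18 - 6.02) = -6.004%, loss ≈ 9749 × 6.004/100 ≈ 585.
Year 2022: gap = -1.9 × (9.4 - 6.02) = -6.422%, loss ≈ 9749 × 6.422/100 ≈ 626.
Year 2023: gap = -1.9 × (8.8 - 6.02) = -5.282%, loss ≈ 9749 × 5.282/100 ≈ 515.
Year 2024: gap = -1.9 × (9.84 - 6.02) = -7.258%, loss ≈ 9749 × 7.258/100 ≈ 708.
Total lost output = 585 + 626 + 515 + 708 = 2434 billion.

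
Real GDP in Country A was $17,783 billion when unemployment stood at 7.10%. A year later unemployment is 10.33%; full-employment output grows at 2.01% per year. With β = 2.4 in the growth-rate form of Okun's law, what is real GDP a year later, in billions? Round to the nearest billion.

Δu = 10.33 - 7.1 = 3.23 points.
Okun's law (growth form): g_Y = g_Y* - β × Δu = 2.01 - 2.4 × (3.23) = 2.01 - 7.752 = -5.742%.
Real GDP in the next year = 17783 × (1 - 5.742/100) = 17783 × 0.94258 ≈ 16762 billion.

$16,762 billion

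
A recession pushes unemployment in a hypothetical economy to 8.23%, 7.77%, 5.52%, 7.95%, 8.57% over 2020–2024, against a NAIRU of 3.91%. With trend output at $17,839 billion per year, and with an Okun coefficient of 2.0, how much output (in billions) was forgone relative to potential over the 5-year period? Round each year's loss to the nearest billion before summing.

Year 2020: gap = -2.0 × (8.23 - 3.91) = -8.64%, loss ≈ 17839 × 8.64/100 ≈ 1541.
Year 2021: gap = -2.0 × (7.77 - 3.91) = -7.72%, loss ≈ 17839 × 7.72/100 ≈ 1377.
Year 2022: gap = -2.0 × (5.52 - 3.91) = -3.22%, loss ≈ 17839 × 3.22/100 ≈ 574.
Year 2023: gap = -2.0 × (7.95 - 3.91) = -8.08%, loss ≈ 17839 × 8.08/100 ≈ 1441.
Year 2024: gap = -2.0 × (8.57 - 3.91) = -9.32%, loss ≈ 17839 × 9.32/100 ≈ 1663.
Total lost output = 1541 + 1377 + 574 + 1441 + 1663 = 6596 billion.

$6,596 billion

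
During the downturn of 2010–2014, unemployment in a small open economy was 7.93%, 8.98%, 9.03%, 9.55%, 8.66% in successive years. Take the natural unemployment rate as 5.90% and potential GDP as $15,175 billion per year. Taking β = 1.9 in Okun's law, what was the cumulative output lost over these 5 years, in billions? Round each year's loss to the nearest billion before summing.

$4,223 billion

Year 2010: gap = -1.9 × (7.93 - 5.9) = -3.857%, loss ≈ 15175 × 3.857/100 ≈ 585.
Year 2011: gap = -1.9 × (8.98 - 5.9) = -5.852%, loss ≈ 15175 × 5.852/100 ≈ 888.
Year 2012: gap = -1.9 × (9.03 - 5.9) = -5.947%, loss ≈ 15175 × 5.947/100 ≈ 902.
Year 2013: gap = -1.9 × (9.55 - 5.9) = -6.935%, loss ≈ 15175 × 6.935/100 ≈ 1052.
Year 2014: gap = -1.9 × (8.66 - 5.9) = -5.244%, loss ≈ 15175 × 5.244/100 ≈ 796.
Total lost output = 585 + 888 + 902 + 1052 + 796 = 4223 billion.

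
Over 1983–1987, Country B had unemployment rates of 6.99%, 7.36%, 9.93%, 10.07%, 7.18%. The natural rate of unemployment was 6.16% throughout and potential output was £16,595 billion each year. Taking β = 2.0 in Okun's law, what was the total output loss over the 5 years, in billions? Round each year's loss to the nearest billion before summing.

£3,561 billion

Year 1983: gap = -2.0 × (6.99 - 6.16) = -1.66%, loss ≈ 16595 × 1.66/100 ≈ 275.
Year 1984: gap = -2.0 × (7.36 - 6.16) = -2.4%, loss ≈ 16595 × 2.4/100 ≈ 398.
Year 1985: gap = -2.0 × (9.93 - 6.16) = -7.54%, loss ≈ 16595 × 7.54/100 ≈ 1251.
Year 1986: gap = -2.0 × (10.07 - 6.16) = -7.82%, loss ≈ 16595 × 7.82/100 ≈ 1298.
Year 1987: gap = -2.0 × (7.18 - 6.16) = -2.04%, loss ≈ 16595 × 2.04/100 ≈ 339.
Total lost output = 275 + 398 + 1251 + 1298 + 339 = 3561 billion.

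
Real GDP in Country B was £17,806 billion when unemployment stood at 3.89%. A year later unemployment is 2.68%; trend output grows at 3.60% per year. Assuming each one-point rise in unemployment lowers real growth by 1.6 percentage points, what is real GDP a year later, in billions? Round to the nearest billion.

Δu = 2.68 - 3.89 = -1.21 points.
Okun's law (growth form): g_Y = g_Y* - β × Δu = 3.60 - 1.6 × (-1.21) = 3.6 + 1.936 = 5.536%.
Real GDP in the next year = 17806 × (1 + 5.536/100) = 17806 × 1.05536 ≈ 18792 billion.

£18,792 billion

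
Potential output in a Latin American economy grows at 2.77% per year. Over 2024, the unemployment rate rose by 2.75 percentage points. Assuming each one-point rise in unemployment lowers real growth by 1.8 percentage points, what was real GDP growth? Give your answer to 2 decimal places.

Growth-rate Okun's law: g_Y = g_Y* - β × Δu.
g_Y = 2.77 - 1.8 × (2.75) = 2.77 - 4.95 = -2.18%, i.e. -2.18% to 2 d.p.

-2.18%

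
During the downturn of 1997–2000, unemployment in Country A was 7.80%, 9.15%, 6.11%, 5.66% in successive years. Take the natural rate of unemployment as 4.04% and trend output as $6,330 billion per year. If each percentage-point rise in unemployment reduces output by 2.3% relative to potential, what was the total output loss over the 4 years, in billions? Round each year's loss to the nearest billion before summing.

Year 1997: gap = -2.3 × (7.8 - 4.04) = -8.648%, loss ≈ 6330 × 8.648/100 ≈ 547.
Year 1998: gap = -2.3 × (9.15 - 4.04) = -11.753%, loss ≈ 6330 × 11.753/100 ≈ 744.
Year 1999: gap = -2.3 × (6.11 - 4.04) = -4.761%, loss ≈ 6330 × 4.761/100 ≈ 301.
Year 2000: gap = -2.3 × (5.66 - 4.04) = -3.726%, loss ≈ 6330 × 3.726/100 ≈ 236.
Total lost output = 547 + 744 + 301 + 236 = 1828 billion.

$1,828 billion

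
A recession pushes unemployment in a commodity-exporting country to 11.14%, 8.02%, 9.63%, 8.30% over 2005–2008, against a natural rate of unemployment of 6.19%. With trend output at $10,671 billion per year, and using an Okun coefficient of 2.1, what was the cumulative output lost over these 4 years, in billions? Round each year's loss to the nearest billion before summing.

Year 2005: gap = -2.1 × (11.14 - 6.19) = -10.395%, loss ≈ 10671 × 10.395/100 ≈ 1109.
Year 2006: gap = -2.1 × (8.02 - 6.19) = -3.843%, loss ≈ 10671 × 3.843/100 ≈ 410.
Year 2007: gap = -2.1 × (9.63 - 6.19) = -7.224%, loss ≈ 10671 × 7.224/100 ≈ 771.
Year 2008: gap = -2.1 × (8.3 - 6.19) = -4.431%, loss ≈ 10671 × 4.431/100 ≈ 473.
Total lost output = 1109 + 410 + 771 + 473 = 2763 billion.

$2,763 billion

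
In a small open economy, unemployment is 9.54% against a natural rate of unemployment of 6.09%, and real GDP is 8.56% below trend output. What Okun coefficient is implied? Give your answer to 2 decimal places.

β ≈ 2.48

Okun's law: output gap = -β × (u - u*).
-8.56 = -β × (9.54 - 6.09) = -β × 3.45, so β = 8.56/3.45 = 2.48.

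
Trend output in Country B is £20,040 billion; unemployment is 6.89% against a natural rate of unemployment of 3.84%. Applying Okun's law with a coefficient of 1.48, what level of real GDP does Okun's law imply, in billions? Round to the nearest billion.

£19,135 billion

Unemployment gap = 6.89 - 3.84 = 3.05 points, so the output gap is -1.48 × 3.05 = -4.514%.
Actual GDP = 20040 × (1 - 4.514/100) = 20040 × 0.95486 ≈ 19135 billion.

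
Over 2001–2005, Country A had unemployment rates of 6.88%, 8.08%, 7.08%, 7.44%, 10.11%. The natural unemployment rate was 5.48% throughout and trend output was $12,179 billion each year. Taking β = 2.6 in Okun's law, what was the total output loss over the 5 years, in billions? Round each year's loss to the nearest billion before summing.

$3,860 billion

Year 2001: gap = -2.6 × (6.88 - 5.48) = -3.64%, loss ≈ 12179 × 3.64/100 ≈ 443.
Year 2002: gap = -2.6 × (8.08 - 5.48) = -6.76%, loss ≈ 12179 × 6.76/100 ≈ 823.
Year 2003: gap = -2.6 × (7.08 - 5.48) = -4.16%, loss ≈ 12179 × 4.16/100 ≈ 507.
Year 2004: gap = -2.6 × (7.44 - 5.48) = -5.096%, loss ≈ 12179 × 5.096/100 ≈ 621.
Year 2005: gap = -2.6 × (10.11 - 5.48) = -12.038%, loss ≈ 12179 × 12.038/100 ≈ 1466.
Total lost output = 443 + 823 + 507 + 621 + 1466 = 3860 billion.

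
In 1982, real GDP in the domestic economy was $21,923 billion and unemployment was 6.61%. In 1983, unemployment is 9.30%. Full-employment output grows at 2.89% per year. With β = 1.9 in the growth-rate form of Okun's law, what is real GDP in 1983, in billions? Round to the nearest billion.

Δu = 9.3 - 6.61 = 2.69 points.
Okun's law (growth form): g_Y = g_Y* - β × Δu = 2.89 - 1.9 × (2.69) = 2.89 - 5.111 = -2.221%.
Real GDP in the next year = 21923 × (1 - 2.221/100) = 21923 × 0.97779 ≈ 21436 billion.

$21,436 billion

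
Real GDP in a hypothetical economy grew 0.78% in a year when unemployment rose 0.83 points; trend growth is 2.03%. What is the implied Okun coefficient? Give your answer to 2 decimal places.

β ≈ 1.51

Growth form: g_Y = g_Y* - β × Δu, so β = (g_Y* - g_Y)/Δu.
β = (2.03 - 0.78)/0.83 = 1.25/0.83 = 1.51.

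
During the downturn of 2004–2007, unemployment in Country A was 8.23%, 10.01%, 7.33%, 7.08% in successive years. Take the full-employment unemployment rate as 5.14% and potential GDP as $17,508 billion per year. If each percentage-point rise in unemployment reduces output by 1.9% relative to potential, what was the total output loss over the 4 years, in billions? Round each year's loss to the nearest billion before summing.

Year 2004: gap = -1.9 × (8.23 - 5.14) = -5.871%, loss ≈ 17508 × 5.871/100 ≈ 1028.
Year 2005: gap = -1.9 × (10.01 - 5.14) = -9.253%, loss ≈ 17508 × 9.253/100 ≈ 1620.
Year 2006: gap = -1.9 × (7.33 - 5.14) = -4.161%, loss ≈ 17508 × 4.161/100 ≈ 729.
Year 2007: gap = -1.9 × (7.08 - 5.14) = -3.686%, loss ≈ 17508 × 3.686/100 ≈ 645.
Total lost output = 1028 + 1620 + 729 + 645 = 4022 billion.

$4,022 billion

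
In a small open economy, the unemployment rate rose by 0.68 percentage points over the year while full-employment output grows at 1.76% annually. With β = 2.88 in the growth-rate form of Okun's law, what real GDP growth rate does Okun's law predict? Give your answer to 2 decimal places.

Growth-rate Okun's law: g_Y = g_Y* - β × Δu.
g_Y = 1.76 - 2.88 × (0.68) = 1.76 - 1.9584 = -0.1984%, i.e. -0.20% to 2 d.p.

-0.20%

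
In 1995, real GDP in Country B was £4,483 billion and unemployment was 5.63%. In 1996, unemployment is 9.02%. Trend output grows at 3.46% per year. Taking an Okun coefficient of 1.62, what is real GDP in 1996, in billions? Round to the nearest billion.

Δu = 9.02 - 5.63 = 3.39 points.
Okun's law (growth form): g_Y = g_Y* - β × Δu = 3.46 - 1.62 × (3.39) = 3.46 - 5.4918 = -2.0318%.
Real GDP in the next year = 4483 × (1 - 2.0318/100) = 4483 × 0.979682 ≈ 4392 billion.

£4,392 billion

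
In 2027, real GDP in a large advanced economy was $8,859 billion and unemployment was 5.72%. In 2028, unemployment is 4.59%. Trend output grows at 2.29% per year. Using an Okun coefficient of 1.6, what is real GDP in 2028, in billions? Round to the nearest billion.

$9,222 billion

Δu = 4.59 - 5.72 = -1.13 points.
Okun's law (growth form): g_Y = g_Y* - β × Δu = 2.29 - 1.6 × (-1.13) = 2.29 + 1.808 = 4.098%.
Real GDP in the next year = 8859 × (1 + 4.098/100) = 8859 × 1.04098 ≈ 9222 billion.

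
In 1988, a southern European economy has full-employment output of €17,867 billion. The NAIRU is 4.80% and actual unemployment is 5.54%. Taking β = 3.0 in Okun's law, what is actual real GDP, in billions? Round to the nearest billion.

€17,470 billion

Unemployment gap = 5.54 - 4.8 = 0.74 points, so the output gap is -3 × 0.74 = -2.22%.
Actual GDP = 17867 × (1 - 2.22/100) = 17867 × 0.9778 ≈ 17470 billion.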